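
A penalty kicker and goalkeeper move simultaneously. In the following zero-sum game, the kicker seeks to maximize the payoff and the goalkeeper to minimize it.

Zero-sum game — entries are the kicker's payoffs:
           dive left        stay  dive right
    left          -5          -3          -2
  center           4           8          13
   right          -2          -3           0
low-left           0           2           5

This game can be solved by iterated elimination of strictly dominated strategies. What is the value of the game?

4

Column dive right is strictly dominated by dive left for the goalkeeper (-5<-2, 4<13, -2<0, 0<5); eliminate dive right.
Row low-left is strictly dominated by row center (4>0, 8>2); eliminate low-left.
Row left is strictly dominated by row center (4>-5, 8>-3); eliminate left.
Row right is strictly dominated by row center (4>-2, 8>-3); eliminate right.
Column stay is strictly dominated by dive left for the goalkeeper (4<8); eliminate stay.
Only (center, dive left) remains, with payoff 4.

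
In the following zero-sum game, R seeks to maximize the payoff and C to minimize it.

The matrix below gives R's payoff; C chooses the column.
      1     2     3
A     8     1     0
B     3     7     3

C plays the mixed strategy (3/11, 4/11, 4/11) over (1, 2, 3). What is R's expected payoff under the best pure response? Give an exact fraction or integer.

49/11

A: (8)·(3/11) + (1)·(4/11) + (0)·(4/11) = 28/11.
B: (3)·(3/11) + (7)·(4/11) + (3)·(4/11) = 49/11.
The best pure response is B with expected payoff 49/11.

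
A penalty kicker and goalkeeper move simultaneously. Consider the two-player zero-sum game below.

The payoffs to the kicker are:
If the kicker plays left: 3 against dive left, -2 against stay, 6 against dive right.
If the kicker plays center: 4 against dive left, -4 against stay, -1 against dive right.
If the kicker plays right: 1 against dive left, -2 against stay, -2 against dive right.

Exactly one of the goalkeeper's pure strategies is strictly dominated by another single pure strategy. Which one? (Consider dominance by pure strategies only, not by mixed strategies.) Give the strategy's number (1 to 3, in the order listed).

The goalkeeper prefers columns that give the kicker less. Compare dive left with stay: -2 < 3, -4 < 4, -2 < 1.
So stay strictly dominates dive left for the goalkeeper; dive left is strictly dominated.

1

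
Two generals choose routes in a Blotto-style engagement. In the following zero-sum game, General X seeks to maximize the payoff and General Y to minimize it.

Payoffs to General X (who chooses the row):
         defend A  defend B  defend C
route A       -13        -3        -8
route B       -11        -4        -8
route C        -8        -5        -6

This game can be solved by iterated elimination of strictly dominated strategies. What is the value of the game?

Column defend B is strictly dominated by defend A for General Y (-13<-3, -11<-4, -8<-5); eliminate defend B.
Column defend C is strictly dominated by defend A for General Y (-13<-8, -11<-8, -8<-6); eliminate defend C.
Row route A is strictly dominated by row route B (-11>-13); eliminate route A.
Row route B is strictly dominated by row route C (-8>-11); eliminate route B.
Only (route C, defend A) remains, with payoff -8.

-8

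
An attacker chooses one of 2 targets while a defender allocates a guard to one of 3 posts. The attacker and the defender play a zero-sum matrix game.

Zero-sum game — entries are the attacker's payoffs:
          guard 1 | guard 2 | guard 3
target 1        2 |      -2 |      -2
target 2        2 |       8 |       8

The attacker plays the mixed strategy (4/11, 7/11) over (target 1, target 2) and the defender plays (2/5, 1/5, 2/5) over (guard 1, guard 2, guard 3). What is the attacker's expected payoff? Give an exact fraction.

188/55

Against (2/5, 1/5, 2/5), each row's expected payoff is target 1: -2/5; target 2: 28/5.
Taking the (4/11, 7/11)-weighted average: (4/11)·(-2/5) + (7/11)·(28/5) = 188/55.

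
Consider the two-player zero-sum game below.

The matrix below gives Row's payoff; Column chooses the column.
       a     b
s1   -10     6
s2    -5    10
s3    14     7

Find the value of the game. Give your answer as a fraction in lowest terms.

175/22

Row s1 is strictly dominated by row s2, so Row never plays it.
The remaining 2×2 game on (s2, s3) × (a, b) has no saddle point. Let Row play s2 with probability p; indifference gives −5p + 14(1−p) = 10p + 7(1−p), so p = 7/22.
Similarly Column's optimal q on a is 3/22, and the value is -5·(3/22) + (10)·(19/22) = 175/22.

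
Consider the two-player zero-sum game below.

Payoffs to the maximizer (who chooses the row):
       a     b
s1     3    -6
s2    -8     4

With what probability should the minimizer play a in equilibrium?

10/21

Row minima are -6 and -8, so the maximizer's maximin is -6; column maxima are 3 and 4, so the minimizer's minimax is 3. These differ, so the equilibrium is in mixed strategies.
Let the minimizer play a with probability q. The maximizer is indifferent when 3q − 6(1−q) = −8q + 4(1−q), giving q = 10/21.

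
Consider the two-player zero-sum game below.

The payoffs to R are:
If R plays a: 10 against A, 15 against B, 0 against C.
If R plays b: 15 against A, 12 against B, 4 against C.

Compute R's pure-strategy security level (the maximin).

The worst-case payoff for each row is a: 0, b: 4.
The best of these is 4.

4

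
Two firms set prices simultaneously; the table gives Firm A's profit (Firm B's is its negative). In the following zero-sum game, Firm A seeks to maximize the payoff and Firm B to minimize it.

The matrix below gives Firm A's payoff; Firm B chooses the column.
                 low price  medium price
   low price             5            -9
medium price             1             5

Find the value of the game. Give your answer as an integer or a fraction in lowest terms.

Row minima are -9 and 1, so Firm A's maximin is 1; column maxima are 5 and 5, so Firm B's minimax is 5. These differ, so the equilibrium is in mixed strategies.
Let Firm A play low price with probability p. Firm B is indifferent when 5p + (1−p) = −9p + 5(1−p), giving p = 2/9.
Let Firm B play low price with probability q. Firm A is indifferent when 5q − 9(1−q) = q + 5(1−q), giving q = 7/9.
The value is 5·(7/9) + (-9)·(2/9) = 17/9.

17/9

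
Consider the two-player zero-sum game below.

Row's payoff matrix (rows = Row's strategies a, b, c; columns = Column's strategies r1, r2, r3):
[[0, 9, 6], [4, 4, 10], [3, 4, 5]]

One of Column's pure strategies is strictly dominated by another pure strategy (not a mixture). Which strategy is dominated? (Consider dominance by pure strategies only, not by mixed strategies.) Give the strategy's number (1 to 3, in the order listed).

3

Column prefers columns that give Row less. Compare r3 with r1: 0 < 6, 4 < 10, 3 < 5.
So r1 strictly dominates r3 for Column; r3 is strictly dominated.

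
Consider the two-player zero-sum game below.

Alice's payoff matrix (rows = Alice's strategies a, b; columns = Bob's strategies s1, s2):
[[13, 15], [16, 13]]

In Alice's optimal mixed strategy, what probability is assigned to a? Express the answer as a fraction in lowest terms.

3/5

Row minima are 13 and 13, so Alice's maximin is 13; column maxima are 16 and 15, so Bob's minimax is 15. These differ, so the equilibrium is in mixed strategies.
Let Alice play a with probability p. Bob is indifferent when 13p + 16(1−p) = 15p + 13(1−p), giving p = 3/5.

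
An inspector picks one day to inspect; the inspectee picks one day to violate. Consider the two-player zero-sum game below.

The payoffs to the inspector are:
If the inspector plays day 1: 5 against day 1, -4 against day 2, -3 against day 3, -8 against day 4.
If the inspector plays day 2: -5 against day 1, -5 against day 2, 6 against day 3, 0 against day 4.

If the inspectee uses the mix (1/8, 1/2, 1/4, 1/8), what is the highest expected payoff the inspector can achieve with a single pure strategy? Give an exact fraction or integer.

-13/8

day 1: (5)·(1/8) + (-4)·(1/2) + (-3)·(1/4) + (-8)·(1/8) = -25/8.
day 2: (-5)·(1/8) + (-5)·(1/2) + (6)·(1/4) + (0)·(1/8) = -13/8.
The best pure response is day 2 with expected payoff -13/8.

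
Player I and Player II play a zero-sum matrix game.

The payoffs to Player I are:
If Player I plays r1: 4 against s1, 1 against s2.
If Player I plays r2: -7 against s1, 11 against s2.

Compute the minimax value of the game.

17/7

Row minima are 1 and -7, so Player I's maximin is 1; column maxima are 4 and 11, so Player II's minimax is 4. These differ, so the equilibrium is in mixed strategies.
Let Player I play r1 with probability p. Player II is indifferent when 4p − 7(1−p) = p + 11(1−p), giving p = 6/7.
Let Player II play s1 with probability q. Player I is indifferent when 4q + (1−q) = −7q + 11(1−q), giving q = 10/21.
The value is 4·(10/21) + (1)·(11/21) = 17/7.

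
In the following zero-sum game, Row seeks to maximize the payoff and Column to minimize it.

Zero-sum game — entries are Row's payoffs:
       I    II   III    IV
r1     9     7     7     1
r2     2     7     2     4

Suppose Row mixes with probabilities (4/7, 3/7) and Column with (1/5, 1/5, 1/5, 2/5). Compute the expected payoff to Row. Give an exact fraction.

Against (1/5, 1/5, 1/5, 2/5), each row's expected payoff is r1: 5; r2: 19/5.
Taking the (4/7, 3/7)-weighted average: (4/7)·(5) + (3/7)·(19/5) = 157/35.

157/35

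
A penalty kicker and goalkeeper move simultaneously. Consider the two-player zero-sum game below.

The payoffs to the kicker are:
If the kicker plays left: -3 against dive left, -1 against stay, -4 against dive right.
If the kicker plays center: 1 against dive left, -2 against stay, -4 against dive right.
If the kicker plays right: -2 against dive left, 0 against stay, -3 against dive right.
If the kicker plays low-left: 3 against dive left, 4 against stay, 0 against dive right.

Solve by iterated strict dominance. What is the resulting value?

Column dive left is strictly dominated by dive right for the goalkeeper (-4<-3, -4<1, -3<-2, 0<3); eliminate dive left.
Row left is strictly dominated by row right (0>-1, -3>-4); eliminate left.
Column stay is strictly dominated by dive right for the goalkeeper (-4<-2, -3<0, 0<4); eliminate stay.
Row right is strictly dominated by row low-left (0>-3); eliminate right.
Row center is strictly dominated by row low-left (0>-4); eliminate center.
Only (low-left, dive right) remains, with payoff 0.

0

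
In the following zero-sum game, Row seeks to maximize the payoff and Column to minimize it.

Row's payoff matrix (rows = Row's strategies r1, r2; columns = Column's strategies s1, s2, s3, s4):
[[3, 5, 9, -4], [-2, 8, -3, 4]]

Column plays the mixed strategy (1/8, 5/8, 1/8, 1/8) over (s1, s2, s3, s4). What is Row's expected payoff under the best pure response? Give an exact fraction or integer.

39/8

r1: (3)·(1/8) + (5)·(5/8) + (9)·(1/8) + (-4)·(1/8) = 33/8.
r2: (-2)·(1/8) + (8)·(5/8) + (-3)·(1/8) + (4)·(1/8) = 39/8.
The best pure response is r2 with expected payoff 39/8.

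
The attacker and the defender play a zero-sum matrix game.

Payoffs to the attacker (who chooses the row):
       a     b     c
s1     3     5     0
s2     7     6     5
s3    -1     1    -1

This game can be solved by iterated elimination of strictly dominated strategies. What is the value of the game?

Row s3 is strictly dominated by row s1 (3>-1, 5>1, 0>-1); eliminate s3.
Row s1 is strictly dominated by row s2 (7>3, 6>5, 5>0); eliminate s1.
Column a is strictly dominated by b for the defender (6<7); eliminate a.
Column b is strictly dominated by c for the defender (5<6); eliminate b.
Only (s2, c) remains, with payoff 5.

5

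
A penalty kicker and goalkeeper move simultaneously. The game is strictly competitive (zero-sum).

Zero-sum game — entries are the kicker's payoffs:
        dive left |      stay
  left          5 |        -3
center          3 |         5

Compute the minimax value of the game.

17/5

Row minima are -3 and 3, so the kicker's maximin is 3; column maxima are 5 and 5, so the goalkeeper's minimax is 5. These differ, so the equilibrium is in mixed strategies.
Let the kicker play left with probability p. The goalkeeper is indifferent when 5p + 3(1−p) = −3p + 5(1−p), giving p = 1/5.
Let the goalkeeper play dive left with probability q. The kicker is indifferent when 5q − 3(1−q) = 3q + 5(1−q), giving q = 4/5.
The value is 5·(4/5) + (-3)·(1/5) = 17/5.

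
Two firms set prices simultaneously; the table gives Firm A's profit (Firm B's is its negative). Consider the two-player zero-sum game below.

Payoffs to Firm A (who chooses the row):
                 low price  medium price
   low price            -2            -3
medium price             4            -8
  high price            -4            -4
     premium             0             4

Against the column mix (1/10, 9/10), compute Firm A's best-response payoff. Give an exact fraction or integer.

18/5

low price: (-2)·(1/10) + (-3)·(9/10) = -29/10.
medium price: (4)·(1/10) + (-8)·(9/10) = -34/5.
high price: (-4)·(1/10) + (-4)·(9/10) = -4.
premium: (0)·(1/10) + (4)·(9/10) = 18/5.
The best pure response is premium with expected payoff 18/5.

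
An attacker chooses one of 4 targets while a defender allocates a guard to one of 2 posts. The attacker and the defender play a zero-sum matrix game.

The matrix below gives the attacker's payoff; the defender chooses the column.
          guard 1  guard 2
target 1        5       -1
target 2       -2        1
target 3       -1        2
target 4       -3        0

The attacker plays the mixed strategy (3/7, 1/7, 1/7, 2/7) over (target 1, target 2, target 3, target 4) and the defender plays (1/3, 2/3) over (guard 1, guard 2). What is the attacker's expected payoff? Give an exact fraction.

2/7

Against (1/3, 2/3), each row's expected payoff is target 1: 1; target 2: 0; target 3: 1; target 4: -1.
Taking the (3/7, 1/7, 1/7, 2/7)-weighted average: (3/7)·(1) + (1/7)·(0) + (1/7)·(1) + (2/7)·(-1) = 2/7.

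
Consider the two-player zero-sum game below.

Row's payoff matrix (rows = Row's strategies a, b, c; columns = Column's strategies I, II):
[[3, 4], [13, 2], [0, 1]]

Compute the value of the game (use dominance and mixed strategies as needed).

23/6

Row c is strictly dominated by row a, so Row never plays it.
The remaining 2×2 game on (a, b) × (I, II) has no saddle point. Let Row play a with probability p; indifference gives 3p + 13(1−p) = 4p + 2(1−p), so p = 11/12.
Similarly Column's optimal q on I is 1/6, and the value is 3·(1/6) + (4)·(5/6) = 23/6.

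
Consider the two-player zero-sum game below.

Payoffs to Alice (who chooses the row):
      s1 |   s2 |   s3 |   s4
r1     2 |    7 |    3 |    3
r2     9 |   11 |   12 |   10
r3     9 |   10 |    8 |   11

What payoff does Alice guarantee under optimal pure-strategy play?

9

Row minima: 2, 9, 8 → Alice's maximin is 9.
Column maxima: 9, 11, 12, 11 → Bob's minimax is 9.
They coincide at (r2, s1), so the value is 9.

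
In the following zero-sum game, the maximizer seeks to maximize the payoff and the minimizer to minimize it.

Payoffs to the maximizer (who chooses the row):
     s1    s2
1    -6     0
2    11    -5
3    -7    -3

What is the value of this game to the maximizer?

Row 3 is strictly dominated by row 1, so the maximizer never plays it.
The remaining 2×2 game on (1, 2) × (s1, s2) has no saddle point. Let the maximizer play 1 with probability p; indifference gives −6p + 11(1−p) = −5(1−p), so p = 8/11.
Similarly the minimizer's optimal q on s1 is 5/22, and the value is -6·(5/22) + (0)·(17/22) = -15/11.

-15/11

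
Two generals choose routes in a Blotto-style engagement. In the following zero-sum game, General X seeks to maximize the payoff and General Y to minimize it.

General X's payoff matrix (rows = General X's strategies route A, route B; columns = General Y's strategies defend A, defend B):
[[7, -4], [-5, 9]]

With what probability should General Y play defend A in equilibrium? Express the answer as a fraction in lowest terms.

13/25

Row minima are -4 and -5, so General X's maximin is -4; column maxima are 7 and 9, so General Y's minimax is 7. These differ, so the equilibrium is in mixed strategies.
Let General Y play defend A with probability q. General X is indifferent when 7q − 4(1−q) = −5q + 9(1−q), giving q = 13/25.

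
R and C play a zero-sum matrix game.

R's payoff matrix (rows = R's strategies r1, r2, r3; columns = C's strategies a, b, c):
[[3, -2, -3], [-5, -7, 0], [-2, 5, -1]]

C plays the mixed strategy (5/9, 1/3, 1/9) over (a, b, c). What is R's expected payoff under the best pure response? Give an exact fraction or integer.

r1: (3)·(5/9) + (-2)·(1/3) + (-3)·(1/9) = 2/3.
r2: (-5)·(5/9) + (-7)·(1/3) + (0)·(1/9) = -46/9.
r3: (-2)·(5/9) + (5)·(1/3) + (-1)·(1/9) = 4/9.
The best pure response is r1 with expected payoff 2/3.

2/3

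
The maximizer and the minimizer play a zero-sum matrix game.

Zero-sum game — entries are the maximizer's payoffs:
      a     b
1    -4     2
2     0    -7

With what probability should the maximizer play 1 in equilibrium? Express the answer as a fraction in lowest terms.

7/13

Row minima are -4 and -7, so the maximizer's maximin is -4; column maxima are 0 and 2, so the minimizer's minimax is 0. These differ, so the equilibrium is in mixed strategies.
Let the maximizer play 1 with probability p. The minimizer is indifferent when −4p = 2p − 7(1−p), giving p = 7/13.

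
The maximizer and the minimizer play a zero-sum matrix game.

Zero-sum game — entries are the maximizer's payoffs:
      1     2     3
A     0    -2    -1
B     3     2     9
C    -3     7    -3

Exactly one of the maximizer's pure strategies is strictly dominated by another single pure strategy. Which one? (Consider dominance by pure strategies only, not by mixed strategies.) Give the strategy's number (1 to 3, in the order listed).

Compare A with B: 3 > 0, 2 > -2, 9 > -1.
So B strictly dominates A for the maximizer; A is strictly dominated.

1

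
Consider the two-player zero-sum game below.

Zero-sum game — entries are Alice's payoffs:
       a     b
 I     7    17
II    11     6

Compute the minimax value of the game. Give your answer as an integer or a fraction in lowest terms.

Row minima are 7 and 6, so Alice's maximin is 7; column maxima are 11 and 17, so Bob's minimax is 11. These differ, so the equilibrium is in mixed strategies.
Let Alice play I with probability p. Bob is indifferent when 7p + 11(1−p) = 17p + 6(1−p), giving p = 1/3.
Let Bob play a with probability q. Alice is indifferent when 7q + 17(1−q) = 11q + 6(1−q), giving q = 11/15.
The value is 7·(11/15) + (17)·(4/15) = 29/3.

29/3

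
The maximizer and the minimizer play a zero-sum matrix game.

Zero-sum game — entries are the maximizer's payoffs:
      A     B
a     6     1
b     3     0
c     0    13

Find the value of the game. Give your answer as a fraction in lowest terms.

Row b is strictly dominated by row a, so the maximizer never plays it.
The remaining 2×2 game on (a, c) × (A, B) has no saddle point. Let the maximizer play a with probability p; indifference gives 6p = p + 13(1−p), so p = 13/18.
Similarly the minimizer's optimal q on A is 2/3, and the value is 6·(2/3) + (1)·(1/3) = 13/3.

13/3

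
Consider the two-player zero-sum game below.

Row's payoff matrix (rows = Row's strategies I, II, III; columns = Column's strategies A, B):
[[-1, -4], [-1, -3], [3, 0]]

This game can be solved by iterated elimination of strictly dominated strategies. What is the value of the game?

0

Column A is strictly dominated by B for Column (-4<-1, -3<-1, 0<3); eliminate A.
Row II is strictly dominated by row III (0>-3); eliminate II.
Row I is strictly dominated by row III (0>-4); eliminate I.
Only (III, B) remains, with payoff 0.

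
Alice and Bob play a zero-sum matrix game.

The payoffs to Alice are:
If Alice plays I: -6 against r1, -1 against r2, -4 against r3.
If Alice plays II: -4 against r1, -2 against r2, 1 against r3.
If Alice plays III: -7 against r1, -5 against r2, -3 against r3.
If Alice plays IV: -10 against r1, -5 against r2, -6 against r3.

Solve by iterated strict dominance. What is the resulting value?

Row III is strictly dominated by row II (-4>-7, -2>-5, 1>-3); eliminate III.
Row IV is strictly dominated by row I (-6>-10, -1>-5, -4>-6); eliminate IV.
Column r2 is strictly dominated by r1 for Bob (-6<-1, -4<-2); eliminate r2.
Column r3 is strictly dominated by r1 for Bob (-6<-4, -4<1); eliminate r3.
Row I is strictly dominated by row II (-4>-6); eliminate I.
Only (II, r1) remains, with payoff -4.

-4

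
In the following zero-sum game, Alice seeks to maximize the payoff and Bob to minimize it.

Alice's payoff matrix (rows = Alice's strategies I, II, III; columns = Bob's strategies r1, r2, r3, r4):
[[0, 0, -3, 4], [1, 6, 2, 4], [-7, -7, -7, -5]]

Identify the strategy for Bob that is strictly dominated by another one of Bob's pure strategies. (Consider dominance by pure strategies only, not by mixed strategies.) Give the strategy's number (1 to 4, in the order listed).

Bob prefers columns that give Alice less. Compare r4 with r1: 0 < 4, 1 < 4, -7 < -5.
So r1 strictly dominates r4 for Bob; r4 is strictly dominated.

4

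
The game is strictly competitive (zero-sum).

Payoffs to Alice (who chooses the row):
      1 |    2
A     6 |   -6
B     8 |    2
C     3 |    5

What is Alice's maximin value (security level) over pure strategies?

The worst-case payoff for each row is A: -6, B: 2, C: 3.
The best of these is 3.

3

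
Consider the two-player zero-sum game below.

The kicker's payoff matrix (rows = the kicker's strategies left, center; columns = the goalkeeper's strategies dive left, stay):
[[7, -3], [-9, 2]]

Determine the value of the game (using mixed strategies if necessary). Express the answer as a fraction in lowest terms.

Row minima are -3 and -9, so the kicker's maximin is -3; column maxima are 7 and 2, so the goalkeeper's minimax is 2. These differ, so the equilibrium is in mixed strategies.
Let the kicker play left with probability p. The goalkeeper is indifferent when 7p − 9(1−p) = −3p + 2(1−p), giving p = 11/21.
Let the goalkeeper play dive left with probability q. The kicker is indifferent when 7q − 3(1−q) = −9q + 2(1−q), giving q = 5/21.
The value is 7·(5/21) + (-3)·(16/21) = -13/21.

-13/21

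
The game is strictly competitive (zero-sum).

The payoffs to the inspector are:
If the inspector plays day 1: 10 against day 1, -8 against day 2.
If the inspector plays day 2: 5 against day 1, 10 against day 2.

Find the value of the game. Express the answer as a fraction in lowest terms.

140/23

Row minima are -8 and 5, so the inspector's maximin is 5; column maxima are 10 and 10, so the inspectee's minimax is 10. These differ, so the equilibrium is in mixed strategies.
Let the inspector play day 1 with probability p. The inspectee is indifferent when 10p + 5(1−p) = −8p + 10(1−p), giving p = 5/23.
Let the inspectee play day 1 with probability q. The inspector is indifferent when 10q − 8(1−q) = 5q + 10(1−q), giving q = 18/23.
The value is 10·(18/23) + (-8)·(5/23) = 140/23.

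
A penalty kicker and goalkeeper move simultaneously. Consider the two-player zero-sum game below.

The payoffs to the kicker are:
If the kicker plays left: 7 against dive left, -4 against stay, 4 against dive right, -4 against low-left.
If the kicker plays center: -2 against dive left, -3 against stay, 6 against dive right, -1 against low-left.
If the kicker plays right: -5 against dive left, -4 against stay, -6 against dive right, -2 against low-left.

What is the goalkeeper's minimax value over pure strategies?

-3

The worst case (largest entry) in each column is dive left: 7, stay: -3, dive right: 6, low-left: -1.
The best (smallest) of these is -3.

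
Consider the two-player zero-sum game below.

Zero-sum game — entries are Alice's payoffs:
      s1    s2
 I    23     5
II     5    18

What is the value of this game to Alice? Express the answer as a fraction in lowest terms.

Row minima are 5 and 5, so Alice's maximin is 5; column maxima are 23 and 18, so Bob's minimax is 18. These differ, so the equilibrium is in mixed strategies.
Let Alice play I with probability p. Bob is indifferent when 23p + 5(1−p) = 5p + 18(1−p), giving p = 13/31.
Let Bob play s1 with probability q. Alice is indifferent when 23q + 5(1−q) = 5q + 18(1−q), giving q = 13/31.
The value is 23·(13/31) + (5)·(18/31) = 389/31.

389/31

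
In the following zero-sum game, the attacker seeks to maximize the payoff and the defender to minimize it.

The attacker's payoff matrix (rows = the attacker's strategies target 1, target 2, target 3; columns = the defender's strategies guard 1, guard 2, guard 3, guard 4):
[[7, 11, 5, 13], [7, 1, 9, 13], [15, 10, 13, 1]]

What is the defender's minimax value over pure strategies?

11

The worst case (largest entry) in each column is guard 1: 15, guard 2: 11, guard 3: 13, guard 4: 13.
The best (smallest) of these is 11.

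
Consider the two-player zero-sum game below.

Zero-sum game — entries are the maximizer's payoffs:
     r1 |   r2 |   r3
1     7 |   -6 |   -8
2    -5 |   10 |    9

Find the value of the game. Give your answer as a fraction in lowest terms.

Column r2 is strictly dominated by r3 for the minimizer (it gives the maximizer more in every row).
The remaining 2×2 game on (1, 2) × (r1, r3) has no saddle point. Let the maximizer play 1 with probability p; indifference gives 7p − 5(1−p) = −8p + 9(1−p), so p = 14/29.
Similarly the minimizer's optimal q on r1 is 17/29, and the value is 7·(17/29) + (-8)·(12/29) = 23/29.

23/29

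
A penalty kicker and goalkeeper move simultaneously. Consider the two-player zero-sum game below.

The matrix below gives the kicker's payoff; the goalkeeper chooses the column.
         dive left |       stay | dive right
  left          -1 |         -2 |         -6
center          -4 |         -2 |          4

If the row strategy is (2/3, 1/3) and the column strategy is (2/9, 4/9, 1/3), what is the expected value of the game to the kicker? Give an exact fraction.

-20/9

Against (2/9, 4/9, 1/3), each row's expected payoff is left: -28/9; center: -4/9.
Taking the (2/3, 1/3)-weighted average: (2/3)·(-28/9) + (1/3)·(-4/9) = -20/9.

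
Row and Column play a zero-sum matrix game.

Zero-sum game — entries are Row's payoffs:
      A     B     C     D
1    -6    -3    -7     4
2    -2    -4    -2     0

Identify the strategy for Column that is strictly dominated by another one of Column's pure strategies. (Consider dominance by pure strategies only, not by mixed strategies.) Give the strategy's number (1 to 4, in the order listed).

4

Column prefers columns that give Row less. Compare D with A: -6 < 4, -2 < 0.
So A strictly dominates D for Column; D is strictly dominated.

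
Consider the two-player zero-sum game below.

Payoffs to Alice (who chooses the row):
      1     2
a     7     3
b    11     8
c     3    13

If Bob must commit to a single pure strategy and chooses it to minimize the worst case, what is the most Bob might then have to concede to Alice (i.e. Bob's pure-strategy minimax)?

The worst case (largest entry) in each column is 1: 11, 2: 13.
The best (smallest) of these is 11.

11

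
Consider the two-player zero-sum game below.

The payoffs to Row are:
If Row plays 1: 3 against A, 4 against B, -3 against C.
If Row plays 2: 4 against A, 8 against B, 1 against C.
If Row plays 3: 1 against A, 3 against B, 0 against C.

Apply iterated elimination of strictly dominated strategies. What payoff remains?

1

Row 1 is strictly dominated by row 2 (4>3, 8>4, 1>-3); eliminate 1.
Column B is strictly dominated by A for Column (4<8, 1<3); eliminate B.
Row 3 is strictly dominated by row 2 (4>1, 1>0); eliminate 3.
Column A is strictly dominated by C for Column (1<4); eliminate A.
Only (2, C) remains, with payoff 1.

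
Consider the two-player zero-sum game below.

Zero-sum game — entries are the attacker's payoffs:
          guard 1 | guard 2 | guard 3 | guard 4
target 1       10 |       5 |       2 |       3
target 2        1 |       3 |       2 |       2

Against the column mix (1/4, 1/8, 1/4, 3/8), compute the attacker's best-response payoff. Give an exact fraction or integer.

target 1: (10)·(1/4) + (5)·(1/8) + (2)·(1/4) + (3)·(3/8) = 19/4.
target 2: (1)·(1/4) + (3)·(1/8) + (2)·(1/4) + (2)·(3/8) = 15/8.
The best pure response is target 1 with expected payoff 19/4.

19/4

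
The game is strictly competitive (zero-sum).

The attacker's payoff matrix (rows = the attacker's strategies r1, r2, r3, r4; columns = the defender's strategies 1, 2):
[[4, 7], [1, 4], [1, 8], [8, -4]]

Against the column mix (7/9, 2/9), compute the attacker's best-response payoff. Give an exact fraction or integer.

16/3

r1: (4)·(7/9) + (7)·(2/9) = 14/3.
r2: (1)·(7/9) + (4)·(2/9) = 5/3.
r3: (1)·(7/9) + (8)·(2/9) = 23/9.
r4: (8)·(7/9) + (-4)·(2/9) = 16/3.
The best pure response is r4 with expected payoff 16/3.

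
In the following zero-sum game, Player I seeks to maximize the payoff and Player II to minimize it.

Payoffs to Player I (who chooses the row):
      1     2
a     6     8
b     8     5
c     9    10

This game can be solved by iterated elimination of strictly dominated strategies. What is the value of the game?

9

Row b is strictly dominated by row c (9>8, 10>5); eliminate b.
Row a is strictly dominated by row c (9>6, 10>8); eliminate a.
Column 2 is strictly dominated by 1 for Player II (9<10); eliminate 2.
Only (c, 1) remains, with payoff 9.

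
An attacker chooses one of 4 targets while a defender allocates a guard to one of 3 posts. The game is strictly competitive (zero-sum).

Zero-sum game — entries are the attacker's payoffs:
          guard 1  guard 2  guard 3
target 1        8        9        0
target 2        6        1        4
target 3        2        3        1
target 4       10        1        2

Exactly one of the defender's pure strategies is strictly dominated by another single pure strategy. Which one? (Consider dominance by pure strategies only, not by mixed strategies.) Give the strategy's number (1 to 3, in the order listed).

1

The defender prefers columns that give the attacker less. Compare guard 1 with guard 3: 0 < 8, 4 < 6, 1 < 2, 2 < 10.
So guard 3 strictly dominates guard 1 for the defender; guard 1 is strictly dominated.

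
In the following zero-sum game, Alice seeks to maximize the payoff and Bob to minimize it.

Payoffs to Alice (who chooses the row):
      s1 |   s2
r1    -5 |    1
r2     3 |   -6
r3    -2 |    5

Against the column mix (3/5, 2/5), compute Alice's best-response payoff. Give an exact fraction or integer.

4/5

r1: (-5)·(3/5) + (1)·(2/5) = -13/5.
r2: (3)·(3/5) + (-6)·(2/5) = -3/5.
r3: (-2)·(3/5) + (5)·(2/5) = 4/5.
The best pure response is r3 with expected payoff 4/5.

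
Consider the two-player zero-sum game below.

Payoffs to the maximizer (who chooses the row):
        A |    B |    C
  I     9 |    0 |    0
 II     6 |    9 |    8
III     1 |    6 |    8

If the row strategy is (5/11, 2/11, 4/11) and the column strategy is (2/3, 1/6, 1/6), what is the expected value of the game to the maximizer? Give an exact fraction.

167/33

Against (2/3, 1/6, 1/6), each row's expected payoff is I: 6; II: 41/6; III: 3.
Taking the (5/11, 2/11, 4/11)-weighted average: (5/11)·(6) + (2/11)·(41/6) + (4/11)·(3) = 167/33.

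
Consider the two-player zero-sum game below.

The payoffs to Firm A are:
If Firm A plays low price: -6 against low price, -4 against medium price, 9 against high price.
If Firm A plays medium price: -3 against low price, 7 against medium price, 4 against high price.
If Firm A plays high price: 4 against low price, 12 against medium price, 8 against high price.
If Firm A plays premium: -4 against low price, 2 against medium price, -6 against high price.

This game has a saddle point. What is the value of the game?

Row minima: -6, -3, 4, -6 → Firm A's maximin is 4.
Column maxima: 4, 12, 9 → Firm B's minimax is 4.
They coincide at (high price, low price), so the value is 4.

4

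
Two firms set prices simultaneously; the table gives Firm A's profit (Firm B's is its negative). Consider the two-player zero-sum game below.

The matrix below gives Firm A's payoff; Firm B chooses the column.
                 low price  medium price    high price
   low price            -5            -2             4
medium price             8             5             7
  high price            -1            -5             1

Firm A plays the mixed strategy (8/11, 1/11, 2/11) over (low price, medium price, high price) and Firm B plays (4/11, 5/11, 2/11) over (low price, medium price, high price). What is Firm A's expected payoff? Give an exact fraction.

Against (4/11, 5/11, 2/11), each row's expected payoff is low price: -2; medium price: 71/11; high price: -27/11.
Taking the (8/11, 1/11, 2/11)-weighted average: (8/11)·(-2) + (1/11)·(71/11) + (2/11)·(-27/11) = -159/121.

-159/121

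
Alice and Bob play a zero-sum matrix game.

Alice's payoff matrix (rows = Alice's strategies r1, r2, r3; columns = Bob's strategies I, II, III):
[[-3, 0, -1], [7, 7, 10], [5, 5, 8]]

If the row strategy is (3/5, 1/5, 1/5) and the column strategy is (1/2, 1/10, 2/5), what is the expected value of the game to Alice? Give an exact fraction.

Against (1/2, 1/10, 2/5), each row's expected payoff is r1: -19/10; r2: 41/5; r3: 31/5.
Taking the (3/5, 1/5, 1/5)-weighted average: (3/5)·(-19/10) + (1/5)·(41/5) + (1/5)·(31/5) = 87/50.

87/50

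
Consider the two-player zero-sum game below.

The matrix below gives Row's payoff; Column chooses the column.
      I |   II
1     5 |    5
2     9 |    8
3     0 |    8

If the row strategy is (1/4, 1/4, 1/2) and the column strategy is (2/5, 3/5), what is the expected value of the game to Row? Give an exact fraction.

23/4

Against (2/5, 3/5), each row's expected payoff is 1: 5; 2: 42/5; 3: 24/5.
Taking the (1/4, 1/4, 1/2)-weighted average: (1/4)·(5) + (1/4)·(42/5) + (1/2)·(24/5) = 23/4.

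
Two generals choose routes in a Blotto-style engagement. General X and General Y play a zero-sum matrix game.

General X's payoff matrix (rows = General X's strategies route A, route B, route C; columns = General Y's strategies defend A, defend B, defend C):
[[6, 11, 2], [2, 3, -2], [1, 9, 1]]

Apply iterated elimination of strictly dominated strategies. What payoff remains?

Row route C is strictly dominated by row route A (6>1, 11>9, 2>1); eliminate route C.
Column defend B is strictly dominated by defend A for General Y (6<11, 2<3); eliminate defend B.
Row route B is strictly dominated by row route A (6>2, 2>-2); eliminate route B.
Column defend A is strictly dominated by defend C for General Y (2<6); eliminate defend A.
Only (route A, defend C) remains, with payoff 2.

2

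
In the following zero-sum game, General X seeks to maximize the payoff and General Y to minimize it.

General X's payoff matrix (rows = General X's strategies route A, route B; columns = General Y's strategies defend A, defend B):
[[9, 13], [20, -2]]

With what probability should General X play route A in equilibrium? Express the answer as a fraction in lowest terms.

11/13

Row minima are 9 and -2, so General X's maximin is 9; column maxima are 20 and 13, so General Y's minimax is 13. These differ, so the equilibrium is in mixed strategies.
Let General X play route A with probability p. General Y is indifferent when 9p + 20(1−p) = 13p − 2(1−p), giving p = 11/13.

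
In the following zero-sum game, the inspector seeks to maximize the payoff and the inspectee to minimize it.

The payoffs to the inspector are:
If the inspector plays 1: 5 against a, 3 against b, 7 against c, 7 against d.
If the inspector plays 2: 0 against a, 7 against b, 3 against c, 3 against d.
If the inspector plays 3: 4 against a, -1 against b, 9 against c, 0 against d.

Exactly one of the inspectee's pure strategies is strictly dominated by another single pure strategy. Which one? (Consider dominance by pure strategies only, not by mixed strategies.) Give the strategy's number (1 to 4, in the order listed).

3

The inspectee prefers columns that give the inspector less. Compare c with a: 5 < 7, 0 < 3, 4 < 9.
So a strictly dominates c for the inspectee; c is strictly dominated.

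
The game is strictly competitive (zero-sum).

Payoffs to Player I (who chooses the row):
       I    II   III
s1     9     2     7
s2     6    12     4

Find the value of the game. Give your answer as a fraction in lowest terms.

76/13

Column I is strictly dominated by III for Player II (it gives Player I more in every row).
The remaining 2×2 game on (s1, s2) × (II, III) has no saddle point. Let Player I play s1 with probability p; indifference gives 2p + 12(1−p) = 7p + 4(1−p), so p = 8/13.
Similarly Player II's optimal q on II is 3/13, and the value is 2·(3/13) + (7)·(10/13) = 76/13.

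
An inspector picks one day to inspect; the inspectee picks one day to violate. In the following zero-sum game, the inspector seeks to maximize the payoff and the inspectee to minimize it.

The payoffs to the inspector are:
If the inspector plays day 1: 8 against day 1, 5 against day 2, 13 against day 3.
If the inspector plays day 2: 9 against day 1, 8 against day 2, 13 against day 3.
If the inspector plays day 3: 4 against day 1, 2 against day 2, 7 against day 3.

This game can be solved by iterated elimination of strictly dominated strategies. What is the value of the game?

Column day 3 is strictly dominated by day 1 for the inspectee (8<13, 9<13, 4<7); eliminate day 3.
Column day 1 is strictly dominated by day 2 for the inspectee (5<8, 8<9, 2<4); eliminate day 1.
Row day 3 is strictly dominated by row day 1 (5>2); eliminate day 3.
Row day 1 is strictly dominated by row day 2 (8>5); eliminate day 1.
Only (day 2, day 2) remains, with payoff 8.

8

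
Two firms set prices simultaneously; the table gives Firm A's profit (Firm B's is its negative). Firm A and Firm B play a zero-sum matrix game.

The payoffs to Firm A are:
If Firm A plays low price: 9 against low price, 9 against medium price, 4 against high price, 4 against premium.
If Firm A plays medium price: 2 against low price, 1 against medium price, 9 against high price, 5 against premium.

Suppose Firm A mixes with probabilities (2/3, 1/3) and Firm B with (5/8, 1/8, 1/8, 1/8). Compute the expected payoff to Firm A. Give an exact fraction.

149/24

Against (5/8, 1/8, 1/8, 1/8), each row's expected payoff is low price: 31/4; medium price: 25/8.
Taking the (2/3, 1/3)-weighted average: (2/3)·(31/4) + (1/3)·(25/8) = 149/24.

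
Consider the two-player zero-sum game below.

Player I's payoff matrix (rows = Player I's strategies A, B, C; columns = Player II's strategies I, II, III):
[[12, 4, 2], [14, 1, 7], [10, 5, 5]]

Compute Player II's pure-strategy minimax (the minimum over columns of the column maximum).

5

The worst case (largest entry) in each column is I: 14, II: 5, III: 7.
The best (smallest) of these is 5.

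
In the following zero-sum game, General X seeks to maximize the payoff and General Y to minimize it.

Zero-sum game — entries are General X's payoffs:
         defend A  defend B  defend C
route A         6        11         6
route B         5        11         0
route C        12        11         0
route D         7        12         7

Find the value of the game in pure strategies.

Row minima: 6, 0, 0, 7 → General X's maximin is 7.
Column maxima: 12, 12, 7 → General Y's minimax is 7.
They coincide at (route D, defend C), so the value is 7.

7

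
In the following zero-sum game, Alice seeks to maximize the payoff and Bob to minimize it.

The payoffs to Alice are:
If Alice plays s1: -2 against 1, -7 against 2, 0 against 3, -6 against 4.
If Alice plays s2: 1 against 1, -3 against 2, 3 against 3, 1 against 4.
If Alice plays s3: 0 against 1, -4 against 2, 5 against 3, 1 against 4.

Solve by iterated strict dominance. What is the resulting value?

Column 4 is strictly dominated by 2 for Bob (-7<-6, -3<1, -4<1); eliminate 4.
Row s1 is strictly dominated by row s2 (1>-2, -3>-7, 3>0); eliminate s1.
Column 1 is strictly dominated by 2 for Bob (-3<1, -4<0); eliminate 1.
Column 3 is strictly dominated by 2 for Bob (-3<3, -4<5); eliminate 3.
Row s3 is strictly dominated by row s2 (-3>-4); eliminate s3.
Only (s2, 2) remains, with payoff -3.

-3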